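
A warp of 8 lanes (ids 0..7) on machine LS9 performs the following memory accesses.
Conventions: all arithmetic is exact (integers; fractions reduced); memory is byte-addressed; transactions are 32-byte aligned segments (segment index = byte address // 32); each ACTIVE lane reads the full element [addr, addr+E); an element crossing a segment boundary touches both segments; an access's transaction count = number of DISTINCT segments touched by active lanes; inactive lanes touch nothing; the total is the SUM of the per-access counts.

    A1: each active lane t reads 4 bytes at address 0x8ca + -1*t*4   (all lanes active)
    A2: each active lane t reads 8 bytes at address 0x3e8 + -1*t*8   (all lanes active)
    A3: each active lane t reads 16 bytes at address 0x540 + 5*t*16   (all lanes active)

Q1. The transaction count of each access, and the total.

A1: 2 transactions
A2: 3 transactions
A3: 8 transactions

Answer: 2,3,8; total 13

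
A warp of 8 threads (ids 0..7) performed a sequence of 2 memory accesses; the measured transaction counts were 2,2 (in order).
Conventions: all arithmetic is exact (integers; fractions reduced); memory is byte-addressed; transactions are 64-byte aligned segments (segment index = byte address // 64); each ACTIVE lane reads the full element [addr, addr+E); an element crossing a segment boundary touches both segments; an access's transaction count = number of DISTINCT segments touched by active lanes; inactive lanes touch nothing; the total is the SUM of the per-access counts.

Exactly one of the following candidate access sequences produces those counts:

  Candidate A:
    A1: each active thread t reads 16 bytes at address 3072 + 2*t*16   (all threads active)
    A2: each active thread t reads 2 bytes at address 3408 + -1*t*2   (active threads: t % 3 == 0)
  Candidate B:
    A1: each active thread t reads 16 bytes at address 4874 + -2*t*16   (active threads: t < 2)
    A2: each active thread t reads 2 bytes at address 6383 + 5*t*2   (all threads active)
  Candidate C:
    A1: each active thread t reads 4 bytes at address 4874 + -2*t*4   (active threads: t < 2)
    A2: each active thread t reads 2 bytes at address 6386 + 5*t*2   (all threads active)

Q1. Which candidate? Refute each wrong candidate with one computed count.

A: A1 gives 4 transactions, not 2
C: A1 gives 1 transaction, not 2
B: all counts match (2,2)

Answer: B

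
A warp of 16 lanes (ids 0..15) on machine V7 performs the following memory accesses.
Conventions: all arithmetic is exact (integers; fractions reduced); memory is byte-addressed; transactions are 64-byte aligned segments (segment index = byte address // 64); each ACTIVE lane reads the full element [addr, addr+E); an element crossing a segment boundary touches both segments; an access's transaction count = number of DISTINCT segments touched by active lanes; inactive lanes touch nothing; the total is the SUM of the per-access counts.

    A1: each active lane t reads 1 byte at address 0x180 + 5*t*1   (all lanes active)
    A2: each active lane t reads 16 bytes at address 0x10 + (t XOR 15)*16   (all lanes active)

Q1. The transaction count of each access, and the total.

A1: 2 transactions
A2: 5 transactions

Answer: 2,5; total 7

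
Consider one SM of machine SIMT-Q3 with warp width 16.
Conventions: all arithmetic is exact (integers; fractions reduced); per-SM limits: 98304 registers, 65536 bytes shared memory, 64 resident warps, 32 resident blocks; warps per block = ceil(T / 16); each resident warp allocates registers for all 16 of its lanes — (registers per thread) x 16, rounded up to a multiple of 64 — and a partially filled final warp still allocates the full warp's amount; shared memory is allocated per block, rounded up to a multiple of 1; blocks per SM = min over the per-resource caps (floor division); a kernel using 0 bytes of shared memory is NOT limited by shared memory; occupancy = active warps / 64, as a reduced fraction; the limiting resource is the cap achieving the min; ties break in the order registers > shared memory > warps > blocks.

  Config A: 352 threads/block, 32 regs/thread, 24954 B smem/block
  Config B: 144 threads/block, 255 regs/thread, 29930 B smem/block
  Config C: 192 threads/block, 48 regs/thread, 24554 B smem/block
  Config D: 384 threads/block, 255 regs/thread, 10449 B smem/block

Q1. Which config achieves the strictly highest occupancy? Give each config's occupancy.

occupancies: A 11/16, B 9/32, C 3/8, D 3/8

Answer: A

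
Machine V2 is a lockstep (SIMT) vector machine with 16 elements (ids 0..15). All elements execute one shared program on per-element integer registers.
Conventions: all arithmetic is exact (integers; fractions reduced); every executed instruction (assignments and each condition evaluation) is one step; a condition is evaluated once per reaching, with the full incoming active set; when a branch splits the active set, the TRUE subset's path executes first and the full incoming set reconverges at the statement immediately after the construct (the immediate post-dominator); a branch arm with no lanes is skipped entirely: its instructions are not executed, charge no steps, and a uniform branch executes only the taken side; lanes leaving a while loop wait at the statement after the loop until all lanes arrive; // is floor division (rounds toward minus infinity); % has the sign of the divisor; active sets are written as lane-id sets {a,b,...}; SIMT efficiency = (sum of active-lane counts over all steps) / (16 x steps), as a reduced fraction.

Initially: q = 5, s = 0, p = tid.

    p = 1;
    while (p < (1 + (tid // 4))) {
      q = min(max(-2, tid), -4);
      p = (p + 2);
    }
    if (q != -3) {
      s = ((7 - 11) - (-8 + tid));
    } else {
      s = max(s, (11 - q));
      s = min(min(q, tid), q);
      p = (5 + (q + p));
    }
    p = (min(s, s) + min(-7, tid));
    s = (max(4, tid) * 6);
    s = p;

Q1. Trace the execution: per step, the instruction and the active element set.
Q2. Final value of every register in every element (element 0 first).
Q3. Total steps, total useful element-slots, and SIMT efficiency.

step 0: p <- 1                       {0,1,2,3,4,5,6,7,8,9,10,11,12,13,14,15}
step 1: eval (p < (1 + (tid // 4)))  {0,1,2,3,4,5,6,7,8,9,10,11,12,13,14,15}
step 2: q <- min(max(-2, tid), -4)   {4,5,6,7,8,9,10,11,12,13,14,15}
step 3: p <- (p + 2)                 {4,5,6,7,8,9,10,11,12,13,14,15}
step 4: eval (p < (1 + (tid // 4)))  {4,5,6,7,8,9,10,11,12,13,14,15}
step 5: q <- min(max(-2, tid), -4)   {12,13,14,15}
step 6: p <- (p + 2)                 {12,13,14,15}
step 7: eval (p < (1 + (tid // 4)))  {12,13,14,15}
step 8: eval (q != -3)               {0,1,2,3,4,5,6,7,8,9,10,11,12,13,14,15}
step 9: s <- ((7 - 11) - (-8 + tid)) {0,1,2,3,4,5,6,7,8,9,10,11,12,13,14,15}
step 10: p <- (min(s, s) + min(-7, tid)) {0,1,2,3,4,5,6,7,8,9,10,11,12,13,14,15}
step 11: s <- (max(4, tid) * 6)       {0,1,2,3,4,5,6,7,8,9,10,11,12,13,14,15}
step 12: s <- p                       {0,1,2,3,4,5,6,7,8,9,10,11,12,13,14,15}

Answer: 13 steps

q: 5,5,5,5,-4,-4,-4,-4,-4,-4,-4,-4,-4,-4,-4,-4
s: -3,-4,-5,-6,-7,-8,-9,-10,-11,-12,-13,-14,-15,-16,-17,-18
p: -3,-4,-5,-6,-7,-8,-9,-10,-11,-12,-13,-14,-15,-16,-17,-18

steps = 13; useful = 160; efficiency = 160/208 = 10/13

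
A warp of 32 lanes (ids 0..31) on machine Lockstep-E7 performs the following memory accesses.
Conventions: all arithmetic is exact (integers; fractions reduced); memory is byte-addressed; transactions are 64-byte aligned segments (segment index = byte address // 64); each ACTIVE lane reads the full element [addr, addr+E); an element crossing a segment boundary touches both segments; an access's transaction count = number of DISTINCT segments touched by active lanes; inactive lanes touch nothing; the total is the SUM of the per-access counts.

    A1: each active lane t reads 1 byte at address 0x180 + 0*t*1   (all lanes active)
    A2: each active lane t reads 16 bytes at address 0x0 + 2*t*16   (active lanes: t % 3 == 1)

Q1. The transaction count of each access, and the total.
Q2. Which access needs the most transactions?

A1: 1 transaction
A2: 11 transactions

Answer: 1,11; total 12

Answer: A2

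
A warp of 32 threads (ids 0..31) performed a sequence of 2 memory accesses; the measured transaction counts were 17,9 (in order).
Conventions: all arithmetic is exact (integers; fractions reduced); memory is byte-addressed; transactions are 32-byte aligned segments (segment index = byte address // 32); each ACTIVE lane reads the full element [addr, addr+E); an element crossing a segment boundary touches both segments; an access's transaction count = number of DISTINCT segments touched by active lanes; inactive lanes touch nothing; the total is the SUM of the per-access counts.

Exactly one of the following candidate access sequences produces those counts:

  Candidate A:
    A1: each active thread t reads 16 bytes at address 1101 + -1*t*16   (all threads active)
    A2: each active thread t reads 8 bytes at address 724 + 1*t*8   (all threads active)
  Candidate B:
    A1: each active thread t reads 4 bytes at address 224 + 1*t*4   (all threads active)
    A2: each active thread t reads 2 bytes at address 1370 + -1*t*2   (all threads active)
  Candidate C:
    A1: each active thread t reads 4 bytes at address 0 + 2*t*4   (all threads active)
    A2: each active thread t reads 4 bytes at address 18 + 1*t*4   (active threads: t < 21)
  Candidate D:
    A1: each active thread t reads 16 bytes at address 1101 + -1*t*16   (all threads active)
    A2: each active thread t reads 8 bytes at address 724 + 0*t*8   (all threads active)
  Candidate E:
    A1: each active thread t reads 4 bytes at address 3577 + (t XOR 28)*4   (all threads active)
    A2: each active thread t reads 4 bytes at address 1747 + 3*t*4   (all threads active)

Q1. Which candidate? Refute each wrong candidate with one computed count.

B: A1 gives 4 transactions, not 17
C: A1 gives 8 transactions, not 17
D: A2 gives 1 transaction, not 9
E: A1 gives 5 transactions, not 17
A: all counts match (17,9)

Answer: A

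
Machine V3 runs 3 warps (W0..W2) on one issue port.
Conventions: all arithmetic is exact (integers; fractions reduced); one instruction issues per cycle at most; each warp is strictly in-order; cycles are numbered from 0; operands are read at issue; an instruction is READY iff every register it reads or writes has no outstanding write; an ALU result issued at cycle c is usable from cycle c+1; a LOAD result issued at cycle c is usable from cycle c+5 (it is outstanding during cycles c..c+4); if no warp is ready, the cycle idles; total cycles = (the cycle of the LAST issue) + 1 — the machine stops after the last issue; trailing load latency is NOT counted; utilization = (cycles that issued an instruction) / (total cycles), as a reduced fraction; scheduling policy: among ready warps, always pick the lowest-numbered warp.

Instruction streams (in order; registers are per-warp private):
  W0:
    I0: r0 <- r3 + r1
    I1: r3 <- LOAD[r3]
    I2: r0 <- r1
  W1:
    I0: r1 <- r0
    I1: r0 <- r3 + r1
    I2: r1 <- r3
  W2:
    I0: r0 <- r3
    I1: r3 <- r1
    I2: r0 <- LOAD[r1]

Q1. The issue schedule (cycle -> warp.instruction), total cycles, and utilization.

cycle 0: W0.I0
cycle 1: W0.I1
cycle 2: W0.I2
cycle 3: W1.I0
cycle 4: W1.I1
cycle 5: W1.I2
cycle 6: W2.I0
cycle 7: W2.I1
cycle 8: W2.I2

Answer: 9 cycles, utilization 1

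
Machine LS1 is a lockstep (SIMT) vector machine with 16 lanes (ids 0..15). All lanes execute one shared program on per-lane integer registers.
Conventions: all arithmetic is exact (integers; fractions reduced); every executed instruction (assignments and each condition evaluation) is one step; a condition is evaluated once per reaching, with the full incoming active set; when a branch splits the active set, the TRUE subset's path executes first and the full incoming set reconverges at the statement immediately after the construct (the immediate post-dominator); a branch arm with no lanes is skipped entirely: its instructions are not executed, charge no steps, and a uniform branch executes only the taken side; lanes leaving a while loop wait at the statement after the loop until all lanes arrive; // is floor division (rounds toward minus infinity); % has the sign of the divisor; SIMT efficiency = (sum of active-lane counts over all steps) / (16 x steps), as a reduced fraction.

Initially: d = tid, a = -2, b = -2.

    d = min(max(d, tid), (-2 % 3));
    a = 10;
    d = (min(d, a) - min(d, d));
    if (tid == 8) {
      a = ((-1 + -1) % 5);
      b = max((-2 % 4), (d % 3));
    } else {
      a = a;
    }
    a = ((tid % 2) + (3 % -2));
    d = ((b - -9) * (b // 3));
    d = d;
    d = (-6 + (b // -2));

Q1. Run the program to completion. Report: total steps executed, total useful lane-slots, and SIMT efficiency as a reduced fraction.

Answer: 11 steps, 145 useful, 145/176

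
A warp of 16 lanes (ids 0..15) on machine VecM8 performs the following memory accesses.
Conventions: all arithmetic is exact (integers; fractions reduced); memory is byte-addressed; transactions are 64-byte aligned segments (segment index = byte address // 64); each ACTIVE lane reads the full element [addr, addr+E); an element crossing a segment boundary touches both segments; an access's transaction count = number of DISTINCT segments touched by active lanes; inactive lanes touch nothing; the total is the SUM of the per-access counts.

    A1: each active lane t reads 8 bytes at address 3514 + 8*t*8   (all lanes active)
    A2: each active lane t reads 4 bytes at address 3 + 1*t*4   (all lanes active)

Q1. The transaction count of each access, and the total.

A1: 17 transactions
A2: 2 transactions

Answer: 17,2; total 19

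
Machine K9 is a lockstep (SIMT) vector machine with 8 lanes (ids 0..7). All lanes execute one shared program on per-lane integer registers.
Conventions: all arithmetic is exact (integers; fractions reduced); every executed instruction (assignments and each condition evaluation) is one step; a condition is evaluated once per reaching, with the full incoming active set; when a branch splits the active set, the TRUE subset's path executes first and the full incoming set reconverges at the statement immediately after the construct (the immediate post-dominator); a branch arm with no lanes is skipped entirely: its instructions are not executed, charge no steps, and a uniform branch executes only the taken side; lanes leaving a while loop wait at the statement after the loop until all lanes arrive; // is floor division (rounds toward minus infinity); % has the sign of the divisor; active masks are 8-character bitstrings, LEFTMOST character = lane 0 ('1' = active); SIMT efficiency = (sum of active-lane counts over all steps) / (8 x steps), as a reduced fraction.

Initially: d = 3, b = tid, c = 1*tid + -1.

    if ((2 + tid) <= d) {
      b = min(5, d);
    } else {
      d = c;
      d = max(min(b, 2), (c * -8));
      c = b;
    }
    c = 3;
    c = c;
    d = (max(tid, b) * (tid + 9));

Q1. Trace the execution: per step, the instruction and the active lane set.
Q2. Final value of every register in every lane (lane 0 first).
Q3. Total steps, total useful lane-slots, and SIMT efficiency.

step 0: eval ((2 + tid) <= d)        11111111
step 1: b <- min(5, d)               11000000
step 2: d <- c                       00111111
step 3: d <- max(min(b, 2), (c * -8)) 00111111
step 4: c <- b                       00111111
step 5: c <- 3                       11111111
step 6: c <- c                       11111111
step 7: d <- (max(tid, b) * (tid + 9)) 11111111

Answer: 8 steps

d: 27,30,22,36,52,70,90,112
b: 3,3,2,3,4,5,6,7
c: 3,3,3,3,3,3,3,3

steps = 8; useful = 52; efficiency = 52/64 = 13/16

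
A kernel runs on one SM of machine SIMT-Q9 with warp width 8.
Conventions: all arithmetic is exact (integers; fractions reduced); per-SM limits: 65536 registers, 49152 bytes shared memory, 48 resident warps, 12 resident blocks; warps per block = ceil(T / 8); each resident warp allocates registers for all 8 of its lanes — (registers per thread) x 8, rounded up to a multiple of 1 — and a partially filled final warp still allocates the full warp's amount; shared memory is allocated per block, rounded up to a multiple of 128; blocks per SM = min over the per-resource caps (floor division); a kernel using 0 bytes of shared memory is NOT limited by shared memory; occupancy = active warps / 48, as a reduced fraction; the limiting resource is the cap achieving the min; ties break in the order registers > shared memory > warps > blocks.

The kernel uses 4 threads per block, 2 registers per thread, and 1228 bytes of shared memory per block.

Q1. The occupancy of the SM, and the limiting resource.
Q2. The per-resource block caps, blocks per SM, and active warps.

Answer: occupancy 1/4, limited by blocks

registers: 4096 blocks
shared memory: 38 blocks
warps: 48 blocks
blocks: 12 blocks

Answer: 12 blocks, 12 active warps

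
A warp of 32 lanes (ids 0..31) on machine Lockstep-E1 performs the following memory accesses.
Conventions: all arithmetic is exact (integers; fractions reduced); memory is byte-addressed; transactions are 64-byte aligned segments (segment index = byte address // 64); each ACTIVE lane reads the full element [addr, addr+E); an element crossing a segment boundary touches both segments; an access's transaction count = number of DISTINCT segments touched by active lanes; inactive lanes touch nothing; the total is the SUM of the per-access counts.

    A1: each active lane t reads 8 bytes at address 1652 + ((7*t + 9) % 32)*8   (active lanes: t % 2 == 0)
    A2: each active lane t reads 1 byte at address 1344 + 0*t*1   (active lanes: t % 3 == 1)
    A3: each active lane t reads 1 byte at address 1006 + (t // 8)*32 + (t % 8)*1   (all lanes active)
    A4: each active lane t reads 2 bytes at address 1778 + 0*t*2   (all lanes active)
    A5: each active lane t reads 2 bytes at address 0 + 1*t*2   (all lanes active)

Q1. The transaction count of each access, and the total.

A1: 5 transactions
A2: 1 transaction
A3: 3 transactions
A4: 1 transaction
A5: 1 transaction

Answer: 5,1,3,1,1; total 11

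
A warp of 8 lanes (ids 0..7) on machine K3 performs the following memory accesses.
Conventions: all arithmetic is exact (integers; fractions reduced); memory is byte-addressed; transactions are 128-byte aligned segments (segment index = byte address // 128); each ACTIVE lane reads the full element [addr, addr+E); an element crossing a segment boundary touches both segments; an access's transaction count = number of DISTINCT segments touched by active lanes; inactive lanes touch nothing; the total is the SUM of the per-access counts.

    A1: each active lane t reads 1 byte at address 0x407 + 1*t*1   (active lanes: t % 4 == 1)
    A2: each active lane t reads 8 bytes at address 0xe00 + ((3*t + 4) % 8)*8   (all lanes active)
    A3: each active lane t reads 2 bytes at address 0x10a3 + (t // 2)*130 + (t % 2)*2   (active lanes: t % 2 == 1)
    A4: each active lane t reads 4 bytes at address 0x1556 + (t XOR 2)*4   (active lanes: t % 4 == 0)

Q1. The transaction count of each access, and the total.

A1: 1 transaction
A2: 1 transaction
A3: 4 transactions
A4: 1 transaction

Answer: 1,1,4,1; total 7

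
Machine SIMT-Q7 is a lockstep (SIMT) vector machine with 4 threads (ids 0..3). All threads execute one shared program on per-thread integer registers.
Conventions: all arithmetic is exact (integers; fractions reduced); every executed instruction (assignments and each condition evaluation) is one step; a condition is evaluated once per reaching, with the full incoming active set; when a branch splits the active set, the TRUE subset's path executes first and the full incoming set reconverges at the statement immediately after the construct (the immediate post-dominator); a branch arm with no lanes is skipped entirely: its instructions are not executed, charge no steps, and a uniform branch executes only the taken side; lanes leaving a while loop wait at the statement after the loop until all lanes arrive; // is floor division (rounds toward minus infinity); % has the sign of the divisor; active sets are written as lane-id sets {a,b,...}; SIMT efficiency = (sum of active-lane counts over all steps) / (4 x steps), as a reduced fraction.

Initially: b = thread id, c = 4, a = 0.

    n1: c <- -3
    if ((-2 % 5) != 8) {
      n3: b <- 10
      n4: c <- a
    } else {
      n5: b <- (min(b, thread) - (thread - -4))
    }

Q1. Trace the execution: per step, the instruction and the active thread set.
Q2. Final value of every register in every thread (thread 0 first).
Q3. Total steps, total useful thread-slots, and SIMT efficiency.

step 0: c <- -3                      {0,1,2,3}
step 1: eval ((-2 % 5) != 8)         {0,1,2,3}
step 2: b <- 10                      {0,1,2,3}
step 3: c <- a                       {0,1,2,3}

Answer: 4 steps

b: 10,10,10,10
c: 0,0,0,0
a: 0,0,0,0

steps = 4; useful = 16; efficiency = 16/16 = 1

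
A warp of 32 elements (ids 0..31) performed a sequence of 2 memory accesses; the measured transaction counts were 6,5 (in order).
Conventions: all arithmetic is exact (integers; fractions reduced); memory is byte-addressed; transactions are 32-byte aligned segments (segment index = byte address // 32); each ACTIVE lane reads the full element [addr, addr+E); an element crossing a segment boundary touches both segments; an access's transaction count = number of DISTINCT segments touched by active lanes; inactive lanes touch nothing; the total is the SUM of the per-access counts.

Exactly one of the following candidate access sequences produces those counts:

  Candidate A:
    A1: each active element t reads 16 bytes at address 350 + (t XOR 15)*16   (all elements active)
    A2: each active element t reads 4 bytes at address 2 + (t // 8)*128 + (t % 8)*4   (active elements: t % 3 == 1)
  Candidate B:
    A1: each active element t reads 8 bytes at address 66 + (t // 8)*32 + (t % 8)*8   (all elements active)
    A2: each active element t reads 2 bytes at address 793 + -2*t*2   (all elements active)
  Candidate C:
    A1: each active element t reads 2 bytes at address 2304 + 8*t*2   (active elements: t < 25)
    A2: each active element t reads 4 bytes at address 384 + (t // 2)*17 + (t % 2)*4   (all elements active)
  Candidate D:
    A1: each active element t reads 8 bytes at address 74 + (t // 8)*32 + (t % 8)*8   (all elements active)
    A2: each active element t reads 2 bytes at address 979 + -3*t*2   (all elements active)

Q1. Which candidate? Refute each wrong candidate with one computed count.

A: A1 gives 17 transactions, not 6
C: A1 gives 13 transactions, not 6
D: A2 gives 7 transactions, not 5
B: all counts match (6,5)

Answer: B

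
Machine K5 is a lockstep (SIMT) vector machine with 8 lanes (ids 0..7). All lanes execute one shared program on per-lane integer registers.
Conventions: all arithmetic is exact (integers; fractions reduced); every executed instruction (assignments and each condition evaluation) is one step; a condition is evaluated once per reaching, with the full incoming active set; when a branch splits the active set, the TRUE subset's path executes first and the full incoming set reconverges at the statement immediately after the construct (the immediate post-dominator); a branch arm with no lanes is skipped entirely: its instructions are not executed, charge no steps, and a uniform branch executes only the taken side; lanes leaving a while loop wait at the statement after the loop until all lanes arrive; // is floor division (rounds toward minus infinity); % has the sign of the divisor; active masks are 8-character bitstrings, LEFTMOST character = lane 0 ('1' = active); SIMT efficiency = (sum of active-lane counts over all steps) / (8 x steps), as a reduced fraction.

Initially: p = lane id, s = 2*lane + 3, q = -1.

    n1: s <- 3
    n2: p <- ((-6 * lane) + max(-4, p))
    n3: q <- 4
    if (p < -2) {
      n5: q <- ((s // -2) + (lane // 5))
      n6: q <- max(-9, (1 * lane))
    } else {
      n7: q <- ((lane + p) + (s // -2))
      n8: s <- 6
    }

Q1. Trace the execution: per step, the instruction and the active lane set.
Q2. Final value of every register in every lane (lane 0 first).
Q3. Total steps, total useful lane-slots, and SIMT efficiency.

step 0: s <- 3                       11111111
step 1: p <- ((-6 * lane) + max(-4, p)) 11111111
step 2: q <- 4                       11111111
step 3: eval (p < -2)                11111111
step 4: q <- ((s // -2) + (lane // 5)) 01111111
step 5: q <- max(-9, (1 * lane))     01111111
step 6: q <- ((lane + p) + (s // -2)) 10000000
step 7: s <- 6                       10000000

Answer: 8 steps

p: 0,-5,-10,-15,-20,-25,-30,-35
s: 6,3,3,3,3,3,3,3
q: -2,1,2,3,4,5,6,7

steps = 8; useful = 48; efficiency = 48/64 = 3/4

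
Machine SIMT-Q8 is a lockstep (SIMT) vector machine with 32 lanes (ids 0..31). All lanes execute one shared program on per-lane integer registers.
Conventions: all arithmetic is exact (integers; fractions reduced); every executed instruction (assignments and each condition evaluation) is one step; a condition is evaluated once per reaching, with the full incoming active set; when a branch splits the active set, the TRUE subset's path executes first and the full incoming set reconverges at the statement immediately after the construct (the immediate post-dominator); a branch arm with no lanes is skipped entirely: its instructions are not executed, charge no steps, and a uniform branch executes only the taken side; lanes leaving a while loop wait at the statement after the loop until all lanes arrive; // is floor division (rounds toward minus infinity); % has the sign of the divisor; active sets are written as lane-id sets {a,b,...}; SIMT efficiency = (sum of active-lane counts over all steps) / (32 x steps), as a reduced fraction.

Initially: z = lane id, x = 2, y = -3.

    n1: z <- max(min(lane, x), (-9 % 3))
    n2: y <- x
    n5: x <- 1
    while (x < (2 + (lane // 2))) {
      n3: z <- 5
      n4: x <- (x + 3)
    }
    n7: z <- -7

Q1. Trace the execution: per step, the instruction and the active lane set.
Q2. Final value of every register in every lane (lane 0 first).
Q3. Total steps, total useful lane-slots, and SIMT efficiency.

step 0: z <- max(min(lane, x), (-9 % 3)) {0,1,2,3,4,5,6,7,8,9,10,11,12,13,14,15,16,17,18,19,20,21,22,23,24,25,26,27,28,29,30,31}
step 1: y <- x                       {0,1,2,3,4,5,6,7,8,9,10,11,12,13,14,15,16,17,18,19,20,21,22,23,24,25,26,27,28,29,30,31}
step 2: x <- 1                       {0,1,2,3,4,5,6,7,8,9,10,11,12,13,14,15,16,17,18,19,20,21,22,23,24,25,26,27,28,29,30,31}
step 3: eval (x < (2 + (lane // 2))) {0,1,2,3,4,5,6,7,8,9,10,11,12,13,14,15,16,17,18,19,20,21,22,23,24,25,26,27,28,29,30,31}
step 4: z <- 5                       {0,1,2,3,4,5,6,7,8,9,10,11,12,13,14,15,16,17,18,19,20,21,22,23,24,25,26,27,28,29,30,31}
step 5: x <- (x + 3)                 {0,1,2,3,4,5,6,7,8,9,10,11,12,13,14,15,16,17,18,19,20,21,22,23,24,25,26,27,28,29,30,31}
step 6: eval (x < (2 + (lane // 2))) {0,1,2,3,4,5,6,7,8,9,10,11,12,13,14,15,16,17,18,19,20,21,22,23,24,25,26,27,28,29,30,31}
step 7: z <- 5                       {6,7,8,9,10,11,12,13,14,15,16,17,18,19,20,21,22,23,24,25,26,27,28,29,30,31}
step 8: x <- (x + 3)                 {6,7,8,9,10,11,12,13,14,15,16,17,18,19,20,21,22,23,24,25,26,27,28,29,30,31}
step 9: eval (x < (2 + (lane // 2))) {6,7,8,9,10,11,12,13,14,15,16,17,18,19,20,21,22,23,24,25,26,27,28,29,30,31}
step 10: z <- 5                       {12,13,14,15,16,17,18,19,20,21,22,23,24,25,26,27,28,29,30,31}
step 11: x <- (x + 3)                 {12,13,14,15,16,17,18,19,20,21,22,23,24,25,26,27,28,29,30,31}
step 12: eval (x < (2 + (lane // 2))) {12,13,14,15,16,17,18,19,20,21,22,23,24,25,26,27,28,29,30,31}
step 13: z <- 5                       {18,19,20,21,22,23,24,25,26,27,28,29,30,31}
step 14: x <- (x + 3)                 {18,19,20,21,22,23,24,25,26,27,28,29,30,31}
step 15: eval (x < (2 + (lane // 2))) {18,19,20,21,22,23,24,25,26,27,28,29,30,31}
step 16: z <- 5                       {24,25,26,27,28,29,30,31}
step 17: x <- (x + 3)                 {24,25,26,27,28,29,30,31}
step 18: eval (x < (2 + (lane // 2))) {24,25,26,27,28,29,30,31}
step 19: z <- 5                       {30,31}
step 20: x <- (x + 3)                 {30,31}
step 21: eval (x < (2 + (lane // 2))) {30,31}
step 22: z <- -7                      {0,1,2,3,4,5,6,7,8,9,10,11,12,13,14,15,16,17,18,19,20,21,22,23,24,25,26,27,28,29,30,31}

Answer: 23 steps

z: -7,-7,-7,-7,-7,-7,-7,-7,-7,-7,-7,-7,-7,-7,-7,-7,-7,-7,-7,-7,-7,-7,-7,-7,-7,-7,-7,-7,-7,-7,-7,-7
x: 4,4,4,4,4,4,7,7,7,7,7,7,10,10,10,10,10,10,13,13,13,13,13,13,16,16,16,16,16,16,19,19
y: 2,2,2,2,2,2,2,2,2,2,2,2,2,2,2,2,2,2,2,2,2,2,2,2,2,2,2,2,2,2,2,2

steps = 23; useful = 466; efficiency = 466/736 = 233/368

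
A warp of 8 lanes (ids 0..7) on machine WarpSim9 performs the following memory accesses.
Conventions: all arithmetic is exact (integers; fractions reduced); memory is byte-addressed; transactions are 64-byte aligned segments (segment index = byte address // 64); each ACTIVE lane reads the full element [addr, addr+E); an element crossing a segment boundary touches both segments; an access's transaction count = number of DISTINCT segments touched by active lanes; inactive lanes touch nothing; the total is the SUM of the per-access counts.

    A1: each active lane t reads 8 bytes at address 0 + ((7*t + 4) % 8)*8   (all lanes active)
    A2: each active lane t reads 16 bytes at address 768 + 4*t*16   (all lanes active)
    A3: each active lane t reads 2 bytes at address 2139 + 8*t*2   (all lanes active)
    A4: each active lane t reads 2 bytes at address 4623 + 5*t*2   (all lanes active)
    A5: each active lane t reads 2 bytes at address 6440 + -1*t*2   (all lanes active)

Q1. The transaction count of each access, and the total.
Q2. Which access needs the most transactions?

A1: 1 transaction
A2: 8 transactions
A3: 3 transactions
A4: 2 transactions
A5: 1 transaction

Answer: 1,8,3,2,1; total 15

Answer: A2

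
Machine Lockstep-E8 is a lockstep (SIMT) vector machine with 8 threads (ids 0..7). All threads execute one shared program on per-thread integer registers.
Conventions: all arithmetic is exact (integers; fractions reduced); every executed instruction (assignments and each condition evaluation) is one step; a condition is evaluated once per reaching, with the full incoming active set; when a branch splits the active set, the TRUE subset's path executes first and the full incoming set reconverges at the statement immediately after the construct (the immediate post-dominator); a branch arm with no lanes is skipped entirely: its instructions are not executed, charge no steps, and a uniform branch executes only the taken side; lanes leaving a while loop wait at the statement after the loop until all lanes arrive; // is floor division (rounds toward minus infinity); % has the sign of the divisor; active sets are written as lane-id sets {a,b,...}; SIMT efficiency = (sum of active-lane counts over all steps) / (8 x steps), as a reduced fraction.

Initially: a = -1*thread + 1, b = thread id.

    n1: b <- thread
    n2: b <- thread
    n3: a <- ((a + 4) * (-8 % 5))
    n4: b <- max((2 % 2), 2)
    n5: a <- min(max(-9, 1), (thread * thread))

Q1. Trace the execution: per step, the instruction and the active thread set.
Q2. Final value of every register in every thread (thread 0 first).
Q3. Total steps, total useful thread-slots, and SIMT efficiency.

step 0: b <- thread                  {0,1,2,3,4,5,6,7}
step 1: b <- thread                  {0,1,2,3,4,5,6,7}
step 2: a <- ((a + 4) * (-8 % 5))    {0,1,2,3,4,5,6,7}
step 3: b <- max((2 % 2), 2)         {0,1,2,3,4,5,6,7}
step 4: a <- min(max(-9, 1), (thread * thread)) {0,1,2,3,4,5,6,7}

Answer: 5 steps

a: 0,1,1,1,1,1,1,1
b: 2,2,2,2,2,2,2,2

steps = 5; useful = 40; efficiency = 40/40 = 1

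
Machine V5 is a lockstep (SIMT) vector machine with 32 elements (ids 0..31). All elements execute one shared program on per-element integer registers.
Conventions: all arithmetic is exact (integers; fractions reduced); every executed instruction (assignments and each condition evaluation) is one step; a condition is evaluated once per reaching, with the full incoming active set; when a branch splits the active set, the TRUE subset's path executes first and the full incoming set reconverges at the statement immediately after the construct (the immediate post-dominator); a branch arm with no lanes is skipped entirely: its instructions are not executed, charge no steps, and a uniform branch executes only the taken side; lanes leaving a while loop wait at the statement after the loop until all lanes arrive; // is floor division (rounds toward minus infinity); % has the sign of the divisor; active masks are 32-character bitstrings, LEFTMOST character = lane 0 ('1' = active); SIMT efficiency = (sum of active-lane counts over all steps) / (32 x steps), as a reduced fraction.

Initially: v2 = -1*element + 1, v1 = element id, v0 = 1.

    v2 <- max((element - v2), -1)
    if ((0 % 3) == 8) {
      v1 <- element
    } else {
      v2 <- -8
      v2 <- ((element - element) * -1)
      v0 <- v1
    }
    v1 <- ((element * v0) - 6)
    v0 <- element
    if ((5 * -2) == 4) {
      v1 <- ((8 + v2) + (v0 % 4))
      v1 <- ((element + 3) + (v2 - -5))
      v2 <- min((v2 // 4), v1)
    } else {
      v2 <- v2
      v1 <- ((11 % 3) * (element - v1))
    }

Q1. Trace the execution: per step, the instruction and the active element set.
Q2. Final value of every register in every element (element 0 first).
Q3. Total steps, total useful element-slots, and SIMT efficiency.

step 0: v2 <- max((element - v2), -1) 11111111111111111111111111111111
step 1: eval ((0 % 3) == 8)          11111111111111111111111111111111
step 2: v2 <- -8                     11111111111111111111111111111111
step 3: v2 <- ((element - element) * -1) 11111111111111111111111111111111
step 4: v0 <- v1                     11111111111111111111111111111111
step 5: v1 <- ((element * v0) - 6)   11111111111111111111111111111111
step 6: v0 <- element                11111111111111111111111111111111
step 7: eval ((5 * -2) == 4)         11111111111111111111111111111111
step 8: v2 <- v2                     11111111111111111111111111111111
step 9: v1 <- ((11 % 3) * (element - v1)) 11111111111111111111111111111111

Answer: 10 steps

v2: 0,0,0,0,0,0,0,0,0,0,0,0,0,0,0,0,0,0,0,0,0,0,0,0,0,0,0,0,0,0,0,0
v1: 12,12,8,0,-12,-28,-48,-72,-100,-132,-168,-208,-252,-300,-352,-408,-468,-532,-600,-672,-748,-828,-912,-1000,-1092,-1188,-1288,-1392,-1500,-1612,-1728,-1848
v0: 0,1,2,3,4,5,6,7,8,9,10,11,12,13,14,15,16,17,18,19,20,21,22,23,24,25,26,27,28,29,30,31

steps = 10; useful = 320; efficiency = 320/320 = 1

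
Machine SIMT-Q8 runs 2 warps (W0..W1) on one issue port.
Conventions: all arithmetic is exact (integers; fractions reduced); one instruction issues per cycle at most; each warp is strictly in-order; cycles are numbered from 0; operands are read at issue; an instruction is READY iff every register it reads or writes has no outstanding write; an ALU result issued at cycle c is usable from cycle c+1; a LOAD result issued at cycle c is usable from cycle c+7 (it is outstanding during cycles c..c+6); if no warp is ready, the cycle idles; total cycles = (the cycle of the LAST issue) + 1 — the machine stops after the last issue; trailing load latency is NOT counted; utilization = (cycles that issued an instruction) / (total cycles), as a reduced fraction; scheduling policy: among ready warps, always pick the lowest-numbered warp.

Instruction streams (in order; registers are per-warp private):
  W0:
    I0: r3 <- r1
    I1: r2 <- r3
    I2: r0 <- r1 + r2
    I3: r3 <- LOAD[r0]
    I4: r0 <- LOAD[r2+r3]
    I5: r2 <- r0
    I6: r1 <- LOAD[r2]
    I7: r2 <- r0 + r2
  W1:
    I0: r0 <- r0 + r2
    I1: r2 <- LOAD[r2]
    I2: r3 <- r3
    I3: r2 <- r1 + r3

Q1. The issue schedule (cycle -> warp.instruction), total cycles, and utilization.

cycle 0: W0.I0
cycle 1: W0.I1
cycle 2: W0.I2
cycle 3: W0.I3
cycle 4: W1.I0
cycle 5: W1.I1
cycle 6: W1.I2
cycle 7: idle
cycle 8: idle
cycle 9: idle
cycle 10: W0.I4
cycle 11: idle
cycle 12: W1.I3
cycle 13: idle
cycle 14: idle
cycle 15: idle
cycle 16: idle
cycle 17: W0.I5
cycle 18: W0.I6
cycle 19: W0.I7

Answer: 20 cycles, utilization 3/5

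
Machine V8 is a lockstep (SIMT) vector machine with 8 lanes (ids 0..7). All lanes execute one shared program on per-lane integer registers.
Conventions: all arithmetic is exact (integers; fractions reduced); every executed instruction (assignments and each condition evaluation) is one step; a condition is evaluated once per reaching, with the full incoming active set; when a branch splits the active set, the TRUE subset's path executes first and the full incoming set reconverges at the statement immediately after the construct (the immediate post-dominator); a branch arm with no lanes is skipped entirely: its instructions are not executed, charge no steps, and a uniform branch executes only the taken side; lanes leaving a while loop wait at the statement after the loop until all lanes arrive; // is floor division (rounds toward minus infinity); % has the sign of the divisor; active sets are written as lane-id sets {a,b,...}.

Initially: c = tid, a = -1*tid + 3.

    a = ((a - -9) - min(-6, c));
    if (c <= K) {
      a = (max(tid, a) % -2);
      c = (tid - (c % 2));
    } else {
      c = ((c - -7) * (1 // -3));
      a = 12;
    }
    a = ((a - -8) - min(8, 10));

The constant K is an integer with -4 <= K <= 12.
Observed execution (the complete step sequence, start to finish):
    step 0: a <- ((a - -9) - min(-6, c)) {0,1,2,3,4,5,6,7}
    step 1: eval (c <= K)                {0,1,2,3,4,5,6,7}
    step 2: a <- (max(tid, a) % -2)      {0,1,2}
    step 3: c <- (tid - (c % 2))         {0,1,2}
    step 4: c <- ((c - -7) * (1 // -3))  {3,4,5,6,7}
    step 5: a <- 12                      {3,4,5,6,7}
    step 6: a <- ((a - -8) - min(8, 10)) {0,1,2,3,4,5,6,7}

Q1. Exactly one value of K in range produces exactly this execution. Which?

Answer: K = 2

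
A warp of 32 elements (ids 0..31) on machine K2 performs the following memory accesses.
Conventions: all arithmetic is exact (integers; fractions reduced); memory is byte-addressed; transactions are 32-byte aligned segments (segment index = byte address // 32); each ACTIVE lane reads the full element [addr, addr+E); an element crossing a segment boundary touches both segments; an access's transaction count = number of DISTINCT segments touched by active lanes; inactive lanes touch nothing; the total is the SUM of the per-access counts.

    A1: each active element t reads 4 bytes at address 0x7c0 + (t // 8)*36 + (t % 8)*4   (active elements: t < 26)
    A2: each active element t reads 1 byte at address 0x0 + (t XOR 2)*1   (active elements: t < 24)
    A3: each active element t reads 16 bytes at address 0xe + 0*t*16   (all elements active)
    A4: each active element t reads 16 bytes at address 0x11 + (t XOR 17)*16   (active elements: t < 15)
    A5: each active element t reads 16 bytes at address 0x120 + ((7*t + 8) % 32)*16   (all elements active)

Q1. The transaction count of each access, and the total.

A1: 4 transactions
A2: 1 transaction
A3: 1 transaction
A4: 9 transactions
A5: 16 transactions

Answer: 4,1,1,9,16; total 31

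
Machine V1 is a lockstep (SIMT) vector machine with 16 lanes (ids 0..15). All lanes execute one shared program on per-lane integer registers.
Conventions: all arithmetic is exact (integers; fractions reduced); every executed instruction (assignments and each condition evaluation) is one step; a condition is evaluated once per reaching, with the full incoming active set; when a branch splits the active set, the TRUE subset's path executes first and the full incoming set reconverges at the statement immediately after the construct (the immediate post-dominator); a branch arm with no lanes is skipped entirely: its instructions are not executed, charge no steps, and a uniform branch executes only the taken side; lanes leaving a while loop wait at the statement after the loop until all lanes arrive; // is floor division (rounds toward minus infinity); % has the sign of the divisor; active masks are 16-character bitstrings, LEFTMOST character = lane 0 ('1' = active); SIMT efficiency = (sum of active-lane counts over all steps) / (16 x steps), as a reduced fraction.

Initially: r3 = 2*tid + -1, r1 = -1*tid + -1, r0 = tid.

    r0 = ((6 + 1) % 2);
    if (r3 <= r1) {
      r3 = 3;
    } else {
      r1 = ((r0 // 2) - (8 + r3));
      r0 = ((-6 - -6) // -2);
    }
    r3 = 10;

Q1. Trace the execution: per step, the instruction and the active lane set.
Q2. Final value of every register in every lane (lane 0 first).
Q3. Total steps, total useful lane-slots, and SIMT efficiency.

step 0: r0 <- ((6 + 1) % 2)          1111111111111111
step 1: eval (r3 <= r1)              1111111111111111
step 2: r3 <- 3                      1000000000000000
step 3: r1 <- ((r0 // 2) - (8 + r3)) 0111111111111111
step 4: r0 <- ((-6 - -6) // -2)      0111111111111111
step 5: r3 <- 10                     1111111111111111

Answer: 6 steps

r3: 10,10,10,10,10,10,10,10,10,10,10,10,10,10,10,10
r1: -1,-9,-11,-13,-15,-17,-19,-21,-23,-25,-27,-29,-31,-33,-35,-37
r0: 1,0,0,0,0,0,0,0,0,0,0,0,0,0,0,0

steps = 6; useful = 79; efficiency = 79/96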